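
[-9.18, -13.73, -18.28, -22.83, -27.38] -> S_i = -9.18 + -4.55*i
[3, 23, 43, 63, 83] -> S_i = 3 + 20*i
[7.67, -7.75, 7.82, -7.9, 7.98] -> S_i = 7.67*(-1.01)^i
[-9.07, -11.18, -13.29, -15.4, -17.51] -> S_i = -9.07 + -2.11*i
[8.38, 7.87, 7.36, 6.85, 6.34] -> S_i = 8.38 + -0.51*i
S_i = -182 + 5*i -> [-182, -177, -172, -167, -162]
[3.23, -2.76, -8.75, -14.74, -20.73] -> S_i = 3.23 + -5.99*i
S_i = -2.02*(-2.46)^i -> [-2.02, 4.97, -12.22, 30.07, -73.98]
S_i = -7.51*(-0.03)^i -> [-7.51, 0.23, -0.01, 0.0, -0.0]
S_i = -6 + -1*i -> [-6, -7, -8, -9, -10]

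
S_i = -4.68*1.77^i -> [-4.68, -8.28, -14.66, -25.95, -45.93]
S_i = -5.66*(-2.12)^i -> [-5.66, 12.0, -25.44, 53.93, -114.33]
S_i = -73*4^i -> [-73, -292, -1168, -4672, -18688]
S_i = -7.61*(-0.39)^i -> [-7.61, 2.97, -1.16, 0.45, -0.18]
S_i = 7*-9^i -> [7, -63, 567, -5103, 45927]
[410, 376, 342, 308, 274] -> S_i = 410 + -34*i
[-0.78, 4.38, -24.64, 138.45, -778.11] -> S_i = -0.78*(-5.62)^i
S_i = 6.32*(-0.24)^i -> [6.32, -1.52, 0.36, -0.09, 0.02]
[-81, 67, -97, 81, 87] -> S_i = Random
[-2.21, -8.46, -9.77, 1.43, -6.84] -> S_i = Random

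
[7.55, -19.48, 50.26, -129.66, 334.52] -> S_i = 7.55*(-2.58)^i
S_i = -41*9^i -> [-41, -369, -3321, -29889, -269001]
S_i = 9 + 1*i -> [9, 10, 11, 12, 13]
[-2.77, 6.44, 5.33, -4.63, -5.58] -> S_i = Random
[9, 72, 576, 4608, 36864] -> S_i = 9*8^i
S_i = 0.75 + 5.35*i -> [0.75, 6.1, 11.45, 16.8, 22.15]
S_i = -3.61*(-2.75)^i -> [-3.61, 9.93, -27.3, 75.08, -206.46]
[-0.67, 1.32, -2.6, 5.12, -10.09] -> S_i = -0.67*(-1.97)^i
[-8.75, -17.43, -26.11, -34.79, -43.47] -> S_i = -8.75 + -8.68*i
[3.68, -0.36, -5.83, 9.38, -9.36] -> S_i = Random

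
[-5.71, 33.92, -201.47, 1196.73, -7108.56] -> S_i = -5.71*(-5.94)^i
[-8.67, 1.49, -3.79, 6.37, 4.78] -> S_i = Random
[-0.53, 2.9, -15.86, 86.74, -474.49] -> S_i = -0.53*(-5.47)^i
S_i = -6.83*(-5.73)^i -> [-6.83, 39.14, -224.25, 1284.95, -7362.74]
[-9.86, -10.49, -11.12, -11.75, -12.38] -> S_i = -9.86 + -0.63*i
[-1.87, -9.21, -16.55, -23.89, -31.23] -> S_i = -1.87 + -7.34*i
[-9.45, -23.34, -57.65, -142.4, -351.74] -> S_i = -9.45*2.47^i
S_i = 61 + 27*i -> [61, 88, 115, 142, 169]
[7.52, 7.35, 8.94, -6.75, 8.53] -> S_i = Random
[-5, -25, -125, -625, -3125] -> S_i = -5*5^i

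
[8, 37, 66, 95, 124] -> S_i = 8 + 29*i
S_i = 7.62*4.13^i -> [7.62, 31.47, 129.97, 536.79, 2216.95]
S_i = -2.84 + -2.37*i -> [-2.84, -5.21, -7.58, -9.95, -12.32]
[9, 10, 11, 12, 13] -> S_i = 9 + 1*i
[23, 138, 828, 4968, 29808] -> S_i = 23*6^i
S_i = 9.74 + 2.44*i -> [9.74, 12.18, 14.62, 17.06, 19.5]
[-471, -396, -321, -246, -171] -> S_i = -471 + 75*i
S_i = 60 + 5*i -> [60, 65, 70, 75, 80]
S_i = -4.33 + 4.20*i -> [-4.33, -0.13, 4.07, 8.27, 12.47]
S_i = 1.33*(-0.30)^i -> [1.33, -0.4, 0.12, -0.04, 0.01]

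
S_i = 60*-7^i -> [60, -420, 2940, -20580, 144060]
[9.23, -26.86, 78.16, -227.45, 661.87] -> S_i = 9.23*(-2.91)^i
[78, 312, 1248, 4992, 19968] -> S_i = 78*4^i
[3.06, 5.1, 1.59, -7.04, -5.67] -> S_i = Random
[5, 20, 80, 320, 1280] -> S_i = 5*4^i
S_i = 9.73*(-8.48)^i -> [9.73, -82.51, 699.69, -5933.36, 50314.86]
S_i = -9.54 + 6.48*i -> [-9.54, -3.06, 3.42, 9.9, 16.38]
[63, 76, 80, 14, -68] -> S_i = Random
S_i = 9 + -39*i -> [9, -30, -69, -108, -147]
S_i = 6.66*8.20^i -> [6.66, 54.61, 447.82, 3672.11, 30111.31]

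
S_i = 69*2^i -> [69, 138, 276, 552, 1104]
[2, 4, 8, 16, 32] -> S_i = 2*2^i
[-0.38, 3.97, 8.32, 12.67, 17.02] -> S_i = -0.38 + 4.35*i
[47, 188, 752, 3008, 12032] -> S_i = 47*4^i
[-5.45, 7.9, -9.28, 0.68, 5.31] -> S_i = Random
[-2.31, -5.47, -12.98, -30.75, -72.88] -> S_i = -2.31*2.37^i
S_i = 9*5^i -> [9, 45, 225, 1125, 5625]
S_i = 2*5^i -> [2, 10, 50, 250, 1250]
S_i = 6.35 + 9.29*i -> [6.35, 15.64, 24.93, 34.22, 43.51]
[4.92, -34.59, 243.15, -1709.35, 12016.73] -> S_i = 4.92*(-7.03)^i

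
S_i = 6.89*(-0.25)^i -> [6.89, -1.72, 0.43, -0.11, 0.03]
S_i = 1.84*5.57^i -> [1.84, 10.25, 57.09, 317.97, 1771.08]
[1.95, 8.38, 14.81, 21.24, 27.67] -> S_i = 1.95 + 6.43*i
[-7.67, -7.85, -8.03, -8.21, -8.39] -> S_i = -7.67 + -0.18*i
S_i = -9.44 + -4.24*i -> [-9.44, -13.68, -17.92, -22.16, -26.4]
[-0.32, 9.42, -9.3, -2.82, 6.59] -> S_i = Random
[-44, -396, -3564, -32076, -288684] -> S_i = -44*9^i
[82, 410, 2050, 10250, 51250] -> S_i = 82*5^i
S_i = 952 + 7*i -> [952, 959, 966, 973, 980]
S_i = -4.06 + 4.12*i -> [-4.06, 0.06, 4.18, 8.3, 12.42]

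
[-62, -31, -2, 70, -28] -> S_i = Random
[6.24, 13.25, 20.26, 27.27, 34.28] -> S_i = 6.24 + 7.01*i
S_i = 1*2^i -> [1, 2, 4, 8, 16]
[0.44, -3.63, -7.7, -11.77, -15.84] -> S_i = 0.44 + -4.07*i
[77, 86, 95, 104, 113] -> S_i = 77 + 9*i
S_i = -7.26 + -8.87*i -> [-7.26, -16.13, -25.0, -33.87, -42.74]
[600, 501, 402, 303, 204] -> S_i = 600 + -99*i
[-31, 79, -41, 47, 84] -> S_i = Random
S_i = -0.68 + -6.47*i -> [-0.68, -7.15, -13.62, -20.09, -26.56]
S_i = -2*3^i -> [-2, -6, -18, -54, -162]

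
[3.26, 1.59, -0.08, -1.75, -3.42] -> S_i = 3.26 + -1.67*i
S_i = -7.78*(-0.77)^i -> [-7.78, 5.99, -4.61, 3.55, -2.73]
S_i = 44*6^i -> [44, 264, 1584, 9504, 57024]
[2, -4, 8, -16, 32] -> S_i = 2*-2^i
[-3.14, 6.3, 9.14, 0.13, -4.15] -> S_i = Random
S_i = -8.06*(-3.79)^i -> [-8.06, 30.55, -115.77, 438.79, -1663.0]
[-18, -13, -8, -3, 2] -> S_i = -18 + 5*i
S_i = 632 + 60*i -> [632, 692, 752, 812, 872]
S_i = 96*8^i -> [96, 768, 6144, 49152, 393216]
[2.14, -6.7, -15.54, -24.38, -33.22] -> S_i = 2.14 + -8.84*i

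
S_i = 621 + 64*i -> [621, 685, 749, 813, 877]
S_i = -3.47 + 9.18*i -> [-3.47, 5.71, 14.89, 24.07, 33.25]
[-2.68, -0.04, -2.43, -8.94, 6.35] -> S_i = Random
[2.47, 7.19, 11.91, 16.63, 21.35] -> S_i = 2.47 + 4.72*i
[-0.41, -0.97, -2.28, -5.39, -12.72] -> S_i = -0.41*2.36^i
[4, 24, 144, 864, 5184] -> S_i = 4*6^i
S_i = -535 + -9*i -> [-535, -544, -553, -562, -571]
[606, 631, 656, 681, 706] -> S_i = 606 + 25*i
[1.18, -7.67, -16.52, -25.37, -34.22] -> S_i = 1.18 + -8.85*i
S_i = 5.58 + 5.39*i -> [5.58, 10.97, 16.36, 21.75, 27.14]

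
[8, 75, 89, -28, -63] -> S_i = Random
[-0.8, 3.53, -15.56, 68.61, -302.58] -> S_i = -0.80*(-4.41)^i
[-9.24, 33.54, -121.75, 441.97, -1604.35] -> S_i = -9.24*(-3.63)^i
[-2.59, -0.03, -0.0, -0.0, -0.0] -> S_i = -2.59*0.01^i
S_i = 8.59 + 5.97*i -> [8.59, 14.56, 20.53, 26.5, 32.47]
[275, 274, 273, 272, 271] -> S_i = 275 + -1*i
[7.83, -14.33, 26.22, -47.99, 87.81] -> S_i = 7.83*(-1.83)^i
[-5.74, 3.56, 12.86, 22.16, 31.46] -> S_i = -5.74 + 9.30*i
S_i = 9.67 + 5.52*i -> [9.67, 15.19, 20.71, 26.23, 31.75]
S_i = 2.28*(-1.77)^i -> [2.28, -4.04, 7.14, -12.64, 22.38]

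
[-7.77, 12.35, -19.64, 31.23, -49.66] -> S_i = -7.77*(-1.59)^i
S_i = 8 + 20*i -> [8, 28, 48, 68, 88]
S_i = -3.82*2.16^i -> [-3.82, -8.25, -17.82, -38.5, -83.15]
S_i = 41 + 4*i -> [41, 45, 49, 53, 57]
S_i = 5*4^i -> [5, 20, 80, 320, 1280]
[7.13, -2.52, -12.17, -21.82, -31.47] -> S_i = 7.13 + -9.65*i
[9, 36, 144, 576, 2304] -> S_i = 9*4^i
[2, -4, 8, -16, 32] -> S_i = 2*-2^i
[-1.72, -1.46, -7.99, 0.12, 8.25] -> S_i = Random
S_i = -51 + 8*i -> [-51, -43, -35, -27, -19]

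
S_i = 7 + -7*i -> [7, 0, -7, -14, -21]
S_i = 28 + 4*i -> [28, 32, 36, 40, 44]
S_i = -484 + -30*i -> [-484, -514, -544, -574, -604]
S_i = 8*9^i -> [8, 72, 648, 5832, 52488]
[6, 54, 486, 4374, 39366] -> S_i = 6*9^i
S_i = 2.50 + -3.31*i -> [2.5, -0.81, -4.12, -7.43, -10.74]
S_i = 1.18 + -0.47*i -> [1.18, 0.71, 0.24, -0.23, -0.7]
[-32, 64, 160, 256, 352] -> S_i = -32 + 96*i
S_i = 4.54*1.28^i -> [4.54, 5.81, 7.44, 9.52, 12.19]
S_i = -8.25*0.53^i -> [-8.25, -4.37, -2.32, -1.23, -0.65]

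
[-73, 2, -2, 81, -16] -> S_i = Random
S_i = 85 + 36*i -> [85, 121, 157, 193, 229]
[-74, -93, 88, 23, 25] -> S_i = Random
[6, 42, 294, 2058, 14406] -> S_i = 6*7^i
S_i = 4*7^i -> [4, 28, 196, 1372, 9604]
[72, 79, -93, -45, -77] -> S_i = Random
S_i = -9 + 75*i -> [-9, 66, 141, 216, 291]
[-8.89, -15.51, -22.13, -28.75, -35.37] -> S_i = -8.89 + -6.62*i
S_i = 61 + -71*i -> [61, -10, -81, -152, -223]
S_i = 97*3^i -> [97, 291, 873, 2619, 7857]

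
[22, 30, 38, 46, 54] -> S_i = 22 + 8*i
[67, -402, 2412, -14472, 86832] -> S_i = 67*-6^i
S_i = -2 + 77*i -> [-2, 75, 152, 229, 306]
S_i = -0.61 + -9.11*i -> [-0.61, -9.72, -18.83, -27.94, -37.05]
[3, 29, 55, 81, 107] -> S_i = 3 + 26*i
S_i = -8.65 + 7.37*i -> [-8.65, -1.28, 6.09, 13.46, 20.83]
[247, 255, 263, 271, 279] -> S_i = 247 + 8*i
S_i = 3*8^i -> [3, 24, 192, 1536, 12288]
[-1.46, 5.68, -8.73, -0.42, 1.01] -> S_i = Random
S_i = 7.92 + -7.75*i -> [7.92, 0.17, -7.58, -15.33, -23.08]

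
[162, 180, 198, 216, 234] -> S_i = 162 + 18*i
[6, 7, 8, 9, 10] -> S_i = 6 + 1*i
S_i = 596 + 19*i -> [596, 615, 634, 653, 672]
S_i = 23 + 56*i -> [23, 79, 135, 191, 247]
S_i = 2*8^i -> [2, 16, 128, 1024, 8192]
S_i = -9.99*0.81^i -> [-9.99, -8.09, -6.55, -5.31, -4.3]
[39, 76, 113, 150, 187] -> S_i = 39 + 37*i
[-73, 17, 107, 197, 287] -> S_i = -73 + 90*i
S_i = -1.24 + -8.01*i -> [-1.24, -9.25, -17.26, -25.27, -33.28]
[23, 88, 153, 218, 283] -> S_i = 23 + 65*i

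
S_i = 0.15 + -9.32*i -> [0.15, -9.17, -18.49, -27.81, -37.13]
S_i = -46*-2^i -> [-46, 92, -184, 368, -736]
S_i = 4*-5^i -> [4, -20, 100, -500, 2500]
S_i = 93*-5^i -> [93, -465, 2325, -11625, 58125]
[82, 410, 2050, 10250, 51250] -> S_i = 82*5^i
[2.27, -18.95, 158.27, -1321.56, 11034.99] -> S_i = 2.27*(-8.35)^i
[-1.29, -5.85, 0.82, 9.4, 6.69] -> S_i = Random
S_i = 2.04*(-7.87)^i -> [2.04, -16.05, 126.35, -994.38, 7825.81]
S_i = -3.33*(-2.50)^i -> [-3.33, 8.32, -20.81, 52.03, -130.08]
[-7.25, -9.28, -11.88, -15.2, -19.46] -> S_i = -7.25*1.28^i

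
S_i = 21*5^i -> [21, 105, 525, 2625, 13125]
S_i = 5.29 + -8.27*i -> [5.29, -2.98, -11.25, -19.52, -27.79]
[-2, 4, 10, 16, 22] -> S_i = -2 + 6*i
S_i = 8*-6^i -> [8, -48, 288, -1728, 10368]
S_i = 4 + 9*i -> [4, 13, 22, 31, 40]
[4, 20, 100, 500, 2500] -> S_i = 4*5^i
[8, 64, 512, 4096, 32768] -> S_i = 8*8^i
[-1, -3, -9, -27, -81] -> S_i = -1*3^i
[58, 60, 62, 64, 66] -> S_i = 58 + 2*i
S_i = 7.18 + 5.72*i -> [7.18, 12.9, 18.62, 24.34, 30.06]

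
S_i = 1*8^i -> [1, 8, 64, 512, 4096]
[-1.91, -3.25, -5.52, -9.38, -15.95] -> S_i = -1.91*1.70^i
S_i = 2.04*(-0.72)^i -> [2.04, -1.47, 1.06, -0.76, 0.55]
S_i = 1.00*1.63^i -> [1.0, 1.63, 2.66, 4.33, 7.06]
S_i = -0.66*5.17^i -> [-0.66, -3.41, -17.64, -91.2, -471.53]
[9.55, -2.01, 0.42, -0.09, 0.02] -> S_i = 9.55*(-0.21)^i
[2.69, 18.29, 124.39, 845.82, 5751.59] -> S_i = 2.69*6.80^i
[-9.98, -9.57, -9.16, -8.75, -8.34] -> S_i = -9.98 + 0.41*i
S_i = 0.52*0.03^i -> [0.52, 0.02, 0.0, 0.0, 0.0]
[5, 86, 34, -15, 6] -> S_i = Random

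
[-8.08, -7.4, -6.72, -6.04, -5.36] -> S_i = -8.08 + 0.68*i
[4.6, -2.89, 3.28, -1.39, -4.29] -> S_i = Random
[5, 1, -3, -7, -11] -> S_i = 5 + -4*i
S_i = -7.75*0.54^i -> [-7.75, -4.19, -2.26, -1.22, -0.66]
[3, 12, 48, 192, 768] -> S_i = 3*4^i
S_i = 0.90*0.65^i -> [0.9, 0.59, 0.38, 0.25, 0.16]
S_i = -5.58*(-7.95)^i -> [-5.58, 44.36, -352.67, 2803.73, -22289.62]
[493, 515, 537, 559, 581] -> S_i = 493 + 22*i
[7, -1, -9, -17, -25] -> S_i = 7 + -8*i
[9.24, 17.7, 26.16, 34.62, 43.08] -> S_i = 9.24 + 8.46*i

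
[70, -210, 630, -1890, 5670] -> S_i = 70*-3^i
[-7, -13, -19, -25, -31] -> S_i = -7 + -6*i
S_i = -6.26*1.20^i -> [-6.26, -7.51, -9.01, -10.82, -12.98]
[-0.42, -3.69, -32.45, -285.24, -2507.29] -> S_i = -0.42*8.79^i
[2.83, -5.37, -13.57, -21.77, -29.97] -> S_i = 2.83 + -8.20*i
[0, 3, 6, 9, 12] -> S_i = 0 + 3*i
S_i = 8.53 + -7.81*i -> [8.53, 0.72, -7.09, -14.9, -22.71]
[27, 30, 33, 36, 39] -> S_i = 27 + 3*i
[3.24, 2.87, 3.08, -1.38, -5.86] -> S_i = Random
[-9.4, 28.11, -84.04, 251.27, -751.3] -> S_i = -9.40*(-2.99)^i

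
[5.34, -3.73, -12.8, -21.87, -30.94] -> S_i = 5.34 + -9.07*i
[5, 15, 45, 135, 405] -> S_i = 5*3^i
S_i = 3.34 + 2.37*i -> [3.34, 5.71, 8.08, 10.45, 12.82]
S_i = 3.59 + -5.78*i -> [3.59, -2.19, -7.97, -13.75, -19.53]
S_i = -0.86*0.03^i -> [-0.86, -0.03, -0.0, -0.0, -0.0]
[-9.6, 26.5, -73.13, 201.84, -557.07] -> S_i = -9.60*(-2.76)^i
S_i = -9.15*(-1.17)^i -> [-9.15, 10.71, -12.53, 14.65, -17.15]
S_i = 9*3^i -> [9, 27, 81, 243, 729]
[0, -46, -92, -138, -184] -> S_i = 0 + -46*i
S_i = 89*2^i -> [89, 178, 356, 712, 1424]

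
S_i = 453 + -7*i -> [453, 446, 439, 432, 425]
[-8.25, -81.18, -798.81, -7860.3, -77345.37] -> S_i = -8.25*9.84^i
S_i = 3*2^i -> [3, 6, 12, 24, 48]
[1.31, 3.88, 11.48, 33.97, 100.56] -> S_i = 1.31*2.96^i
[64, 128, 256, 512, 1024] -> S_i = 64*2^i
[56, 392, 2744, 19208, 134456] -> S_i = 56*7^i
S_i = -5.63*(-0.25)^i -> [-5.63, 1.41, -0.35, 0.09, -0.02]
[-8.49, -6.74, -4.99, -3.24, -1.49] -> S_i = -8.49 + 1.75*i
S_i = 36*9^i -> [36, 324, 2916, 26244, 236196]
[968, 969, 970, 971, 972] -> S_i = 968 + 1*i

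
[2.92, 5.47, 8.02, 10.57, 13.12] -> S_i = 2.92 + 2.55*i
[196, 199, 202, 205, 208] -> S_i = 196 + 3*i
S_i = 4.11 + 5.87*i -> [4.11, 9.98, 15.85, 21.72, 27.59]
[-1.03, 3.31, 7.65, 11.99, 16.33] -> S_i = -1.03 + 4.34*i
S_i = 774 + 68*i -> [774, 842, 910, 978, 1046]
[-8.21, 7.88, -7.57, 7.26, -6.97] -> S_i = -8.21*(-0.96)^i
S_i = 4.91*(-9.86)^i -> [4.91, -48.41, 477.35, -4706.65, 46407.6]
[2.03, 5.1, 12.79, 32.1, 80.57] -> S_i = 2.03*2.51^i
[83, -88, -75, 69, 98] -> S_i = Random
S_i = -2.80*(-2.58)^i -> [-2.8, 7.22, -18.64, 48.09, -124.06]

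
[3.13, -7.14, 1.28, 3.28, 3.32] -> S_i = Random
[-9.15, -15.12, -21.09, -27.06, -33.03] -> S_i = -9.15 + -5.97*i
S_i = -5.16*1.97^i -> [-5.16, -10.17, -20.03, -39.45, -77.72]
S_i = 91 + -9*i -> [91, 82, 73, 64, 55]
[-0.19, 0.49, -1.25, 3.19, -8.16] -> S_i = -0.19*(-2.56)^i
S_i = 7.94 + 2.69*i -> [7.94, 10.63, 13.32, 16.01, 18.7]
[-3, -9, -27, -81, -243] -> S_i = -3*3^i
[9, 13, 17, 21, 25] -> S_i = 9 + 4*i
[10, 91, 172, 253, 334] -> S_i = 10 + 81*i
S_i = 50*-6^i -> [50, -300, 1800, -10800, 64800]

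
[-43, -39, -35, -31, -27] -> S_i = -43 + 4*i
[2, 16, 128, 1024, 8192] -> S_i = 2*8^i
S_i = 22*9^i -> [22, 198, 1782, 16038, 144342]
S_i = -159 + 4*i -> [-159, -155, -151, -147, -143]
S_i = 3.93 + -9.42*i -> [3.93, -5.49, -14.91, -24.33, -33.75]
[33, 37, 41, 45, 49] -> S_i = 33 + 4*i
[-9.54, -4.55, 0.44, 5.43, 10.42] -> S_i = -9.54 + 4.99*i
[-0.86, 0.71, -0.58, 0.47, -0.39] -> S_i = -0.86*(-0.82)^i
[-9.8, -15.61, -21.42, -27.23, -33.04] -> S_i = -9.80 + -5.81*i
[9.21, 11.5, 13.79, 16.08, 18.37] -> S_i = 9.21 + 2.29*i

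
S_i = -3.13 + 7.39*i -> [-3.13, 4.26, 11.65, 19.04, 26.43]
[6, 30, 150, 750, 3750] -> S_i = 6*5^i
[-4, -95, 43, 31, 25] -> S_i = Random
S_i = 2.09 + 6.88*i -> [2.09, 8.97, 15.85, 22.73, 29.61]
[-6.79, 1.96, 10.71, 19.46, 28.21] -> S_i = -6.79 + 8.75*i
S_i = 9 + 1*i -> [9, 10, 11, 12, 13]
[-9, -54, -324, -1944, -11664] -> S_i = -9*6^i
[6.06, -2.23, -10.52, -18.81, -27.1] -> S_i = 6.06 + -8.29*i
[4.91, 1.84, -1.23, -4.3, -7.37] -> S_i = 4.91 + -3.07*i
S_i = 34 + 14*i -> [34, 48, 62, 76, 90]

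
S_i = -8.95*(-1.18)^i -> [-8.95, 10.56, -12.46, 14.71, -17.35]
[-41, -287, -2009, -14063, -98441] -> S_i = -41*7^i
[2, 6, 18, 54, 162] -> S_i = 2*3^i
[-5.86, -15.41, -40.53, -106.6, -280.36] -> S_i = -5.86*2.63^i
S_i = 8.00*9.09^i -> [8.0, 72.72, 661.02, 6008.72, 54619.22]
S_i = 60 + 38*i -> [60, 98, 136, 174, 212]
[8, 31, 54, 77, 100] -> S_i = 8 + 23*i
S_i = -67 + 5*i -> [-67, -62, -57, -52, -47]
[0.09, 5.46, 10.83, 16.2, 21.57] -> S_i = 0.09 + 5.37*i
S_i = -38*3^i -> [-38, -114, -342, -1026, -3078]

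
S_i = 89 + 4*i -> [89, 93, 97, 101, 105]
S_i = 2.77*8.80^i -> [2.77, 24.38, 214.51, 1887.68, 16611.56]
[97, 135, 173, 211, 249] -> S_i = 97 + 38*i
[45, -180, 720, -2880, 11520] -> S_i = 45*-4^i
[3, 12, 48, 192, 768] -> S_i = 3*4^i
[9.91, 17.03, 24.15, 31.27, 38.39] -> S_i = 9.91 + 7.12*i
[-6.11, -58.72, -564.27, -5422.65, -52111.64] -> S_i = -6.11*9.61^i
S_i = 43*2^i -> [43, 86, 172, 344, 688]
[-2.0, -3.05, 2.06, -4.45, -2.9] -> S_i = Random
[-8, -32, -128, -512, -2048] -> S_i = -8*4^i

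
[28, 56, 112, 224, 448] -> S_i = 28*2^i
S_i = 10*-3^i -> [10, -30, 90, -270, 810]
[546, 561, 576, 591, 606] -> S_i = 546 + 15*i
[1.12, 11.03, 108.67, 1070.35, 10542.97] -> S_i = 1.12*9.85^i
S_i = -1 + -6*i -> [-1, -7, -13, -19, -25]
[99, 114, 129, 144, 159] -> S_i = 99 + 15*i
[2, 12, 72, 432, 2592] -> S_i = 2*6^i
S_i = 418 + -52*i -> [418, 366, 314, 262, 210]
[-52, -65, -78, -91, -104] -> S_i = -52 + -13*i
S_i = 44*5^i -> [44, 220, 1100, 5500, 27500]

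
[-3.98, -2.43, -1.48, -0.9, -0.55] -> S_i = -3.98*0.61^i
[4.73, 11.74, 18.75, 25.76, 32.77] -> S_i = 4.73 + 7.01*i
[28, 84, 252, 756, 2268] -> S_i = 28*3^i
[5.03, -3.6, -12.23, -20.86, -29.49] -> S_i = 5.03 + -8.63*i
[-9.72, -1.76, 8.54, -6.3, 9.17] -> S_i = Random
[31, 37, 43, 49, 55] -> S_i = 31 + 6*i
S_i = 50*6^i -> [50, 300, 1800, 10800, 64800]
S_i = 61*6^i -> [61, 366, 2196, 13176, 79056]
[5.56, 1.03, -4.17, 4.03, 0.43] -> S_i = Random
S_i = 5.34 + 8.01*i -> [5.34, 13.35, 21.36, 29.37, 37.38]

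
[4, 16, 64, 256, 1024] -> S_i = 4*4^i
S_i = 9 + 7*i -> [9, 16, 23, 30, 37]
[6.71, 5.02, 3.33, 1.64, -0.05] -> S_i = 6.71 + -1.69*i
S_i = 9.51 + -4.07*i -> [9.51, 5.44, 1.37, -2.7, -6.77]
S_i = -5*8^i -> [-5, -40, -320, -2560, -20480]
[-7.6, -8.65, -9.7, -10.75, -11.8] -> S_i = -7.60 + -1.05*i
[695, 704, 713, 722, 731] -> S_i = 695 + 9*i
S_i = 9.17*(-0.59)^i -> [9.17, -5.41, 3.19, -1.88, 1.11]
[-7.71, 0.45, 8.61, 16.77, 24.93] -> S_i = -7.71 + 8.16*i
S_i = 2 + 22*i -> [2, 24, 46, 68, 90]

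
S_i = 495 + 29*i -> [495, 524, 553, 582, 611]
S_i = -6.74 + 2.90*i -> [-6.74, -3.84, -0.94, 1.96, 4.86]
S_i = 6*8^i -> [6, 48, 384, 3072, 24576]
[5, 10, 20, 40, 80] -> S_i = 5*2^i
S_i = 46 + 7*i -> [46, 53, 60, 67, 74]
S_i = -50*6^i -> [-50, -300, -1800, -10800, -64800]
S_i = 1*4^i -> [1, 4, 16, 64, 256]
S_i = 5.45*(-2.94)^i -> [5.45, -16.02, 47.11, -138.5, 407.18]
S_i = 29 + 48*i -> [29, 77, 125, 173, 221]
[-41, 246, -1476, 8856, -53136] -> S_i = -41*-6^i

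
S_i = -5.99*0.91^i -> [-5.99, -5.45, -4.96, -4.51, -4.11]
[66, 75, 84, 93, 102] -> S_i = 66 + 9*i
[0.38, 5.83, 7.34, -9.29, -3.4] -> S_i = Random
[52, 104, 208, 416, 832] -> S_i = 52*2^i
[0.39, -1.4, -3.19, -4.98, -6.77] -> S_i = 0.39 + -1.79*i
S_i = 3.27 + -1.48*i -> [3.27, 1.79, 0.31, -1.17, -2.65]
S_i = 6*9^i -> [6, 54, 486, 4374, 39366]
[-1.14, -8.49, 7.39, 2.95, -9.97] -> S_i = Random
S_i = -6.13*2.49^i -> [-6.13, -15.26, -38.01, -94.64, -235.64]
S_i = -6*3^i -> [-6, -18, -54, -162, -486]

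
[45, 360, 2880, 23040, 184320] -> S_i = 45*8^i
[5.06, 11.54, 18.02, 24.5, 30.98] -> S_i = 5.06 + 6.48*i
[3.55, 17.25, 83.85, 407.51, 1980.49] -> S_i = 3.55*4.86^i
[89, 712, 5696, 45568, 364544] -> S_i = 89*8^i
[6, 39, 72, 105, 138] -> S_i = 6 + 33*i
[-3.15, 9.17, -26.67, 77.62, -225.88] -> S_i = -3.15*(-2.91)^i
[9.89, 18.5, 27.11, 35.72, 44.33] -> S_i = 9.89 + 8.61*i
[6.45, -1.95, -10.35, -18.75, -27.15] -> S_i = 6.45 + -8.40*i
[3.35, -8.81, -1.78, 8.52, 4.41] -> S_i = Random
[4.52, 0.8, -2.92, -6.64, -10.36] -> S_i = 4.52 + -3.72*i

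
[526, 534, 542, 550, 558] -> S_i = 526 + 8*i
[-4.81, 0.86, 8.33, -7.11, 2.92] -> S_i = Random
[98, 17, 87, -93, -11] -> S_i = Random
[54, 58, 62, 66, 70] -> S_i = 54 + 4*i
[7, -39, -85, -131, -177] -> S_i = 7 + -46*i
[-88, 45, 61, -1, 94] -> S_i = Random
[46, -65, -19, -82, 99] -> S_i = Random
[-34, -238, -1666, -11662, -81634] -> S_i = -34*7^i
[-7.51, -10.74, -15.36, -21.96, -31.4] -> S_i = -7.51*1.43^i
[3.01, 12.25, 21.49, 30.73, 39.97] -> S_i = 3.01 + 9.24*i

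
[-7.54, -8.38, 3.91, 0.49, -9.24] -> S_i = Random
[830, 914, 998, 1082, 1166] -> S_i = 830 + 84*i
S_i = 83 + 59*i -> [83, 142, 201, 260, 319]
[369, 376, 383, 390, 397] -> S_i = 369 + 7*i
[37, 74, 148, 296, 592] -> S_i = 37*2^i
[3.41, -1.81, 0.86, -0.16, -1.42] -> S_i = Random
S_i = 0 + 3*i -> [0, 3, 6, 9, 12]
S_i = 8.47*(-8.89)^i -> [8.47, -75.3, 669.4, -5950.98, 52904.24]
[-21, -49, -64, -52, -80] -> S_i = Random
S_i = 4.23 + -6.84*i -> [4.23, -2.61, -9.45, -16.29, -23.13]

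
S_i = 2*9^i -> [2, 18, 162, 1458, 13122]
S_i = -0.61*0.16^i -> [-0.61, -0.1, -0.02, -0.0, -0.0]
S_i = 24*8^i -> [24, 192, 1536, 12288, 98304]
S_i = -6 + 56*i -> [-6, 50, 106, 162, 218]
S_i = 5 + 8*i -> [5, 13, 21, 29, 37]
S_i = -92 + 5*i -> [-92, -87, -82, -77, -72]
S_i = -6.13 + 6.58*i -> [-6.13, 0.45, 7.03, 13.61, 20.19]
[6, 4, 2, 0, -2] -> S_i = 6 + -2*i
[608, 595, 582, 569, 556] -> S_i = 608 + -13*i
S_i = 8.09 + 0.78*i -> [8.09, 8.87, 9.65, 10.43, 11.21]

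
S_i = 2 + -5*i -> [2, -3, -8, -13, -18]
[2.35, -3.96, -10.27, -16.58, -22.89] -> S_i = 2.35 + -6.31*i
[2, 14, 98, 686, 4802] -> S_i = 2*7^i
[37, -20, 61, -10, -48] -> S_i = Random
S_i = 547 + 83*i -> [547, 630, 713, 796, 879]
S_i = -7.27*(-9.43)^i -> [-7.27, 68.56, -646.48, 6096.34, -57488.53]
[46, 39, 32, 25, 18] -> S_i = 46 + -7*i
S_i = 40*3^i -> [40, 120, 360, 1080, 3240]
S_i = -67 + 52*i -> [-67, -15, 37, 89, 141]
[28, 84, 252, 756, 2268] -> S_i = 28*3^i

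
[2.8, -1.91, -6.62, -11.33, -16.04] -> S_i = 2.80 + -4.71*i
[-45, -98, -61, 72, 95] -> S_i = Random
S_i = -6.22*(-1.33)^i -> [-6.22, 8.27, -11.0, 14.63, -19.46]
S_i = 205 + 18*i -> [205, 223, 241, 259, 277]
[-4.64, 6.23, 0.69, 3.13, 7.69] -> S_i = Random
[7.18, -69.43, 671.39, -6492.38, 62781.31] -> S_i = 7.18*(-9.67)^i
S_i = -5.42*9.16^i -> [-5.42, -49.65, -454.77, -4165.68, -38157.61]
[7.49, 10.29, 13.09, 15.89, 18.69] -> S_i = 7.49 + 2.80*i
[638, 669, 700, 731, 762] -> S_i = 638 + 31*i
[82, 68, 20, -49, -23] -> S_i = Random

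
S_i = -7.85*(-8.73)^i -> [-7.85, 68.53, -598.27, 5222.91, -45595.99]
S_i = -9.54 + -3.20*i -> [-9.54, -12.74, -15.94, -19.14, -22.34]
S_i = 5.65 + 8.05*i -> [5.65, 13.7, 21.75, 29.8, 37.85]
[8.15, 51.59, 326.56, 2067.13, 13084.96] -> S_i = 8.15*6.33^i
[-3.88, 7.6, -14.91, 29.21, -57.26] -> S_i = -3.88*(-1.96)^i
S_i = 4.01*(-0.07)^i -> [4.01, -0.28, 0.02, -0.0, 0.0]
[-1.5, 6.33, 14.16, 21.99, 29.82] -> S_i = -1.50 + 7.83*i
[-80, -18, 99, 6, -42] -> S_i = Random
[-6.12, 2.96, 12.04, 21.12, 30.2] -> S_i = -6.12 + 9.08*i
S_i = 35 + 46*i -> [35, 81, 127, 173, 219]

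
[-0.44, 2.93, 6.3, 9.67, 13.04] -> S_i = -0.44 + 3.37*i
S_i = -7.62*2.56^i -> [-7.62, -19.51, -49.94, -127.84, -327.28]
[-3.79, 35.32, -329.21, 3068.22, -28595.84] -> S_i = -3.79*(-9.32)^i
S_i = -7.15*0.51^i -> [-7.15, -3.65, -1.86, -0.95, -0.48]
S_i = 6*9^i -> [6, 54, 486, 4374, 39366]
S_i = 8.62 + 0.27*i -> [8.62, 8.89, 9.16, 9.43, 9.7]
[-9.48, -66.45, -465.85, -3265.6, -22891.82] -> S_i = -9.48*7.01^i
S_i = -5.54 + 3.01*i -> [-5.54, -2.53, 0.48, 3.49, 6.5]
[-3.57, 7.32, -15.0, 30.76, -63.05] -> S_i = -3.57*(-2.05)^i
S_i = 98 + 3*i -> [98, 101, 104, 107, 110]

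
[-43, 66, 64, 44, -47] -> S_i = Random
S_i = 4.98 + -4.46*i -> [4.98, 0.52, -3.94, -8.4, -12.86]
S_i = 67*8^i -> [67, 536, 4288, 34304, 274432]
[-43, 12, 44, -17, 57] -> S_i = Random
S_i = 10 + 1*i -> [10, 11, 12, 13, 14]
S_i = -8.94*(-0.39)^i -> [-8.94, 3.49, -1.36, 0.53, -0.21]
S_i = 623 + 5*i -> [623, 628, 633, 638, 643]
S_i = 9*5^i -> [9, 45, 225, 1125, 5625]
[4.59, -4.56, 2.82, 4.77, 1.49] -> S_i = Random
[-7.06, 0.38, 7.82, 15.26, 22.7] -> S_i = -7.06 + 7.44*i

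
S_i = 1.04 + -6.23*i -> [1.04, -5.19, -11.42, -17.65, -23.88]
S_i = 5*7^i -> [5, 35, 245, 1715, 12005]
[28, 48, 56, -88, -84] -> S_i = Random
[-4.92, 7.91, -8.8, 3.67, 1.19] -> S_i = Random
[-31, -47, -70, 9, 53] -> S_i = Random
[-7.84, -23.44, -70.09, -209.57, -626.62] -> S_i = -7.84*2.99^i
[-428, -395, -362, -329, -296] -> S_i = -428 + 33*i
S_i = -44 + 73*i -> [-44, 29, 102, 175, 248]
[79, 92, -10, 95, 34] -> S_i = Random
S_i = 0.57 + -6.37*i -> [0.57, -5.8, -12.17, -18.54, -24.91]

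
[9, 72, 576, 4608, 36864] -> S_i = 9*8^i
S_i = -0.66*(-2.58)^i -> [-0.66, 1.7, -4.39, 11.33, -29.24]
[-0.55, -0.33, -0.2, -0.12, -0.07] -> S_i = -0.55*0.60^i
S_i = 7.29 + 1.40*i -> [7.29, 8.69, 10.09, 11.49, 12.89]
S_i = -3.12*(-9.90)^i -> [-3.12, 30.89, -305.79, 3027.33, -29970.6]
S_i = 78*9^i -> [78, 702, 6318, 56862, 511758]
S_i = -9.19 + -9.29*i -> [-9.19, -18.48, -27.77, -37.06, -46.35]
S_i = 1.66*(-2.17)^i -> [1.66, -3.6, 7.82, -16.96, 36.81]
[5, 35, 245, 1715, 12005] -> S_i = 5*7^i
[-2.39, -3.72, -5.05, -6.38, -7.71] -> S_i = -2.39 + -1.33*i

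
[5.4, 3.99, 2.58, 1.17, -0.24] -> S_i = 5.40 + -1.41*i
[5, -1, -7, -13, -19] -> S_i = 5 + -6*i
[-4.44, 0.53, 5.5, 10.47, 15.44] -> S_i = -4.44 + 4.97*i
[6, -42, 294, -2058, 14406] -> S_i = 6*-7^i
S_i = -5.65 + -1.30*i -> [-5.65, -6.95, -8.25, -9.55, -10.85]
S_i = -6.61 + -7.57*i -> [-6.61, -14.18, -21.75, -29.32, -36.89]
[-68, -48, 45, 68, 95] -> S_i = Random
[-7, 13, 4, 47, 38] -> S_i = Random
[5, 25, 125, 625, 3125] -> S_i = 5*5^i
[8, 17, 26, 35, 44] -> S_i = 8 + 9*i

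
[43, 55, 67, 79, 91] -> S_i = 43 + 12*i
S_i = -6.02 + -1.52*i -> [-6.02, -7.54, -9.06, -10.58, -12.1]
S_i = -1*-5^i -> [-1, 5, -25, 125, -625]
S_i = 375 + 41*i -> [375, 416, 457, 498, 539]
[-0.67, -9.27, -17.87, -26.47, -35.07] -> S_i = -0.67 + -8.60*i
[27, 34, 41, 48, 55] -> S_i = 27 + 7*i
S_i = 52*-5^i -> [52, -260, 1300, -6500, 32500]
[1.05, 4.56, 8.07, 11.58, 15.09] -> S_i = 1.05 + 3.51*i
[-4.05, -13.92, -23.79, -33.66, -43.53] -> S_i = -4.05 + -9.87*i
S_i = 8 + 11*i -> [8, 19, 30, 41, 52]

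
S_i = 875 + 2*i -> [875, 877, 879, 881, 883]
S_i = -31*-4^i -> [-31, 124, -496, 1984, -7936]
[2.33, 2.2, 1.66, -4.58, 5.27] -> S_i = Random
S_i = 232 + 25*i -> [232, 257, 282, 307, 332]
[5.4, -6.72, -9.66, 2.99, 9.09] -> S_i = Random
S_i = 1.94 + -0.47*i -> [1.94, 1.47, 1.0, 0.53, 0.06]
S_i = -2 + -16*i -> [-2, -18, -34, -50, -66]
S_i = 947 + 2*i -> [947, 949, 951, 953, 955]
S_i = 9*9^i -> [9, 81, 729, 6561, 59049]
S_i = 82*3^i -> [82, 246, 738, 2214, 6642]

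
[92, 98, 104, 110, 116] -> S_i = 92 + 6*i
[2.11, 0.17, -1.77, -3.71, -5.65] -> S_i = 2.11 + -1.94*i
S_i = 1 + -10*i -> [1, -9, -19, -29, -39]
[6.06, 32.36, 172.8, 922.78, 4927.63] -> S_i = 6.06*5.34^i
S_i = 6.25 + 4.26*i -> [6.25, 10.51, 14.77, 19.03, 23.29]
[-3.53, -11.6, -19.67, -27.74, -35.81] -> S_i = -3.53 + -8.07*i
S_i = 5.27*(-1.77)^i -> [5.27, -9.33, 16.51, -29.22, 51.73]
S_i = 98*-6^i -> [98, -588, 3528, -21168, 127008]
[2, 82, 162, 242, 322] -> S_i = 2 + 80*i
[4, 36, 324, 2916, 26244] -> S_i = 4*9^i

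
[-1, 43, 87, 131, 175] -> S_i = -1 + 44*i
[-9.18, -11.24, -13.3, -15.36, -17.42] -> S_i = -9.18 + -2.06*i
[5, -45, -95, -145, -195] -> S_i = 5 + -50*i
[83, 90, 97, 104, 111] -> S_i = 83 + 7*i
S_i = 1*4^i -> [1, 4, 16, 64, 256]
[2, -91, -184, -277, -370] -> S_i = 2 + -93*i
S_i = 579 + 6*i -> [579, 585, 591, 597, 603]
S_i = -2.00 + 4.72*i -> [-2.0, 2.72, 7.44, 12.16, 16.88]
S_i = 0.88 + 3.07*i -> [0.88, 3.95, 7.02, 10.09, 13.16]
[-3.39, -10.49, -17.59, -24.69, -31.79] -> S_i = -3.39 + -7.10*i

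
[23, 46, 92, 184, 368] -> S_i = 23*2^i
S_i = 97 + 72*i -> [97, 169, 241, 313, 385]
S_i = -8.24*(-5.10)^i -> [-8.24, 42.02, -214.32, 1093.04, -5574.53]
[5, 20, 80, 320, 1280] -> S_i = 5*4^i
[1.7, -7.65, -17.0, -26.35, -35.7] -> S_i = 1.70 + -9.35*i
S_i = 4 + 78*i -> [4, 82, 160, 238, 316]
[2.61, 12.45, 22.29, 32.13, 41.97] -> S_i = 2.61 + 9.84*i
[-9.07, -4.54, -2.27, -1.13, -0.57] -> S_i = -9.07*0.50^i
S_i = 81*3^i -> [81, 243, 729, 2187, 6561]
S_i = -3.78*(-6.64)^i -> [-3.78, 25.1, -166.66, 1106.61, -7347.91]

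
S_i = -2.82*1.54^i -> [-2.82, -4.34, -6.69, -10.3, -15.86]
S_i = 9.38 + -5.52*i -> [9.38, 3.86, -1.66, -7.18, -12.7]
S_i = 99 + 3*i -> [99, 102, 105, 108, 111]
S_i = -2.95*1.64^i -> [-2.95, -4.84, -7.93, -13.01, -21.34]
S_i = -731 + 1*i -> [-731, -730, -729, -728, -727]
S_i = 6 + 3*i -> [6, 9, 12, 15, 18]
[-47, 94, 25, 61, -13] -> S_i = Random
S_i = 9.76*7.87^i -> [9.76, 76.81, 604.5, 4757.45, 37441.11]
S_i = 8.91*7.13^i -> [8.91, 63.53, 452.96, 3229.58, 23026.92]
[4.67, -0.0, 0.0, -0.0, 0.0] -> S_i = 4.67*-0.00^i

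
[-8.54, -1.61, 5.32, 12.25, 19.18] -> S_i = -8.54 + 6.93*i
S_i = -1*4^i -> [-1, -4, -16, -64, -256]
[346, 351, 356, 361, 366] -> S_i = 346 + 5*i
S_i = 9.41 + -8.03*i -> [9.41, 1.38, -6.65, -14.68, -22.71]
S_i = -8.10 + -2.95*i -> [-8.1, -11.05, -14.0, -16.95, -19.9]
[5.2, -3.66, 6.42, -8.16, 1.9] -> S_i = Random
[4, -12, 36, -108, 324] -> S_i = 4*-3^i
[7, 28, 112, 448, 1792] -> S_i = 7*4^i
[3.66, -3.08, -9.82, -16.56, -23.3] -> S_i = 3.66 + -6.74*i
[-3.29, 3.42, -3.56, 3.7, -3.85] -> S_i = -3.29*(-1.04)^i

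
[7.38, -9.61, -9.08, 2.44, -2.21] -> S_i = Random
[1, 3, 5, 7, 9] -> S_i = 1 + 2*i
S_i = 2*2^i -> [2, 4, 8, 16, 32]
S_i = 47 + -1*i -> [47, 46, 45, 44, 43]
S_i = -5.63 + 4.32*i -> [-5.63, -1.31, 3.01, 7.33, 11.65]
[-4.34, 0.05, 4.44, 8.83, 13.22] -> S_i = -4.34 + 4.39*i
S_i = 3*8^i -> [3, 24, 192, 1536, 12288]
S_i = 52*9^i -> [52, 468, 4212, 37908, 341172]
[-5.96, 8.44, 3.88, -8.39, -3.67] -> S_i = Random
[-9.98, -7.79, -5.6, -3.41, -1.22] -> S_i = -9.98 + 2.19*i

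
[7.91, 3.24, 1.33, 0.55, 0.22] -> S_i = 7.91*0.41^i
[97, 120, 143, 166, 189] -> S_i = 97 + 23*i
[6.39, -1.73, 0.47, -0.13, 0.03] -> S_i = 6.39*(-0.27)^i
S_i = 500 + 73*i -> [500, 573, 646, 719, 792]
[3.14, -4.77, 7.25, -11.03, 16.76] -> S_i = 3.14*(-1.52)^i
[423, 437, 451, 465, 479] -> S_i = 423 + 14*i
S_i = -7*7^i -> [-7, -49, -343, -2401, -16807]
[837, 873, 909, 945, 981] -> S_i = 837 + 36*i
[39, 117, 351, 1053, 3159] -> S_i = 39*3^i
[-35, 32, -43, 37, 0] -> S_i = Random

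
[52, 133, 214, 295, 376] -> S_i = 52 + 81*i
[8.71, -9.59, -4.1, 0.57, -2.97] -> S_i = Random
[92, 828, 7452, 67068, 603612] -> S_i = 92*9^i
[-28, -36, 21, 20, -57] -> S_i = Random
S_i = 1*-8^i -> [1, -8, 64, -512, 4096]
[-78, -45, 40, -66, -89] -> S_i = Random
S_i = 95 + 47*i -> [95, 142, 189, 236, 283]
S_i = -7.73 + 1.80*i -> [-7.73, -5.93, -4.13, -2.33, -0.53]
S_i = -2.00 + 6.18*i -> [-2.0, 4.18, 10.36, 16.54, 22.72]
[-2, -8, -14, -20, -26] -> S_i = -2 + -6*i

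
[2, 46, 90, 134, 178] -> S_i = 2 + 44*i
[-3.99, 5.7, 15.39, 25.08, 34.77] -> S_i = -3.99 + 9.69*i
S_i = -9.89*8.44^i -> [-9.89, -83.47, -704.5, -5945.98, -50184.09]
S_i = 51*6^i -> [51, 306, 1836, 11016, 66096]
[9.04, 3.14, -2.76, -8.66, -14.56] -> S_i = 9.04 + -5.90*i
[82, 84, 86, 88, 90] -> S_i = 82 + 2*i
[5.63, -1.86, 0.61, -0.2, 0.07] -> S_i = 5.63*(-0.33)^i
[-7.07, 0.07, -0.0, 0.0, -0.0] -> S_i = -7.07*(-0.01)^i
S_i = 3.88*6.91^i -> [3.88, 26.81, 185.26, 1280.16, 8845.94]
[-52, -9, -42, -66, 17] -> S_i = Random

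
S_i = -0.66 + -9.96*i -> [-0.66, -10.62, -20.58, -30.54, -40.5]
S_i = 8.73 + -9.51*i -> [8.73, -0.78, -10.29, -19.8, -29.31]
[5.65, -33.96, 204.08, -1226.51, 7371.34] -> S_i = 5.65*(-6.01)^i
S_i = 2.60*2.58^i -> [2.6, 6.71, 17.31, 44.65, 115.2]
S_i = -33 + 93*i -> [-33, 60, 153, 246, 339]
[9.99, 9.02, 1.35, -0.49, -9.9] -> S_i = Random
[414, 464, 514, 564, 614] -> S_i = 414 + 50*i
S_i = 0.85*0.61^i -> [0.85, 0.52, 0.32, 0.19, 0.12]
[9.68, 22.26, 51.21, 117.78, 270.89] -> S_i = 9.68*2.30^i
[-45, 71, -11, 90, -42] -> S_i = Random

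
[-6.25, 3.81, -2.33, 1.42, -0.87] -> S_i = -6.25*(-0.61)^i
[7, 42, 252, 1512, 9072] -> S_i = 7*6^i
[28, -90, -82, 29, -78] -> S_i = Random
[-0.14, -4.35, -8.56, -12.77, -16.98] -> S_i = -0.14 + -4.21*i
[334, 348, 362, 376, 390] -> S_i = 334 + 14*i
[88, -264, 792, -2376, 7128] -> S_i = 88*-3^i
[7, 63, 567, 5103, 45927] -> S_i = 7*9^i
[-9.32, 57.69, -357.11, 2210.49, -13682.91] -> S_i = -9.32*(-6.19)^i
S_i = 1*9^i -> [1, 9, 81, 729, 6561]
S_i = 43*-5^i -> [43, -215, 1075, -5375, 26875]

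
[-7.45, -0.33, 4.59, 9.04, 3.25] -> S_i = Random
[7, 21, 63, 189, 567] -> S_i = 7*3^i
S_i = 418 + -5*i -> [418, 413, 408, 403, 398]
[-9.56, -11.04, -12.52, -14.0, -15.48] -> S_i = -9.56 + -1.48*i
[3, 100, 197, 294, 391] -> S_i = 3 + 97*i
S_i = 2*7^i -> [2, 14, 98, 686, 4802]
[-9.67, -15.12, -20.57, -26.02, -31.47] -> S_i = -9.67 + -5.45*i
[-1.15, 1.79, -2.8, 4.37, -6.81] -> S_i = -1.15*(-1.56)^i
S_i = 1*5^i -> [1, 5, 25, 125, 625]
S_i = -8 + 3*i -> [-8, -5, -2, 1, 4]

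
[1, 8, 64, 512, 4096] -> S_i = 1*8^i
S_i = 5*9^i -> [5, 45, 405, 3645, 32805]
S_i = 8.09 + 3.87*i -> [8.09, 11.96, 15.83, 19.7, 23.57]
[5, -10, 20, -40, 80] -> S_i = 5*-2^i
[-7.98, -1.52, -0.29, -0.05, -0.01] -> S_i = -7.98*0.19^i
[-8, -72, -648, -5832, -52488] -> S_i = -8*9^i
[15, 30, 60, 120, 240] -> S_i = 15*2^i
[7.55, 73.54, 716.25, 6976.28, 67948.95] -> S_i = 7.55*9.74^i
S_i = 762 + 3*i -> [762, 765, 768, 771, 774]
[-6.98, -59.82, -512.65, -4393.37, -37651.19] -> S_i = -6.98*8.57^i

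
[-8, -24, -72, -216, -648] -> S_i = -8*3^i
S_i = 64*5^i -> [64, 320, 1600, 8000, 40000]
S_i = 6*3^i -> [6, 18, 54, 162, 486]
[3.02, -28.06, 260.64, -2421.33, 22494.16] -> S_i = 3.02*(-9.29)^i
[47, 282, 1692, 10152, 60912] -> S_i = 47*6^i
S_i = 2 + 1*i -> [2, 3, 4, 5, 6]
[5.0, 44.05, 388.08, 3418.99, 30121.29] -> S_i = 5.00*8.81^i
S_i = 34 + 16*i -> [34, 50, 66, 82, 98]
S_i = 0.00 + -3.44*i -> [0.0, -3.44, -6.88, -10.32, -13.76]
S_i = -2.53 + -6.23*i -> [-2.53, -8.76, -14.99, -21.22, -27.45]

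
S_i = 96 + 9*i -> [96, 105, 114, 123, 132]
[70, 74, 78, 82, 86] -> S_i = 70 + 4*i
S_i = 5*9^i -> [5, 45, 405, 3645, 32805]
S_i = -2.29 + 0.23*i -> [-2.29, -2.06, -1.83, -1.6, -1.37]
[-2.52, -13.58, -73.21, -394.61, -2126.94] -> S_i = -2.52*5.39^i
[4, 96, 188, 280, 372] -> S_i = 4 + 92*i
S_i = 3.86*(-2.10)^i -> [3.86, -8.11, 17.02, -35.75, 75.07]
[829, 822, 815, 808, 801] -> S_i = 829 + -7*i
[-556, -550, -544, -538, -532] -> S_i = -556 + 6*i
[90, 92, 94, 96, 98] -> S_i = 90 + 2*i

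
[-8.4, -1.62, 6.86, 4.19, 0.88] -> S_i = Random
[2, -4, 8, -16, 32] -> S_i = 2*-2^i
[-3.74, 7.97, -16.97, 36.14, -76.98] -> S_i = -3.74*(-2.13)^i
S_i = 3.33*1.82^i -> [3.33, 6.06, 11.03, 20.08, 36.54]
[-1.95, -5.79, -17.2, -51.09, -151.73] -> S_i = -1.95*2.97^i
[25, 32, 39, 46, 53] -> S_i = 25 + 7*i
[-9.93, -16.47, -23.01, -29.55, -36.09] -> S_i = -9.93 + -6.54*i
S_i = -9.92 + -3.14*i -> [-9.92, -13.06, -16.2, -19.34, -22.48]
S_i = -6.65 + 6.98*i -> [-6.65, 0.33, 7.31, 14.29, 21.27]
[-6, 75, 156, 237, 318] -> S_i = -6 + 81*i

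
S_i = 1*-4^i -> [1, -4, 16, -64, 256]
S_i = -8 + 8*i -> [-8, 0, 8, 16, 24]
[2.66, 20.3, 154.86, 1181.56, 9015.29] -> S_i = 2.66*7.63^i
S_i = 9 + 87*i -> [9, 96, 183, 270, 357]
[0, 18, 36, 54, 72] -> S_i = 0 + 18*i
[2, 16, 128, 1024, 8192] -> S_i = 2*8^i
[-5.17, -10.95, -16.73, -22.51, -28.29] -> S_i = -5.17 + -5.78*i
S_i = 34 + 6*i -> [34, 40, 46, 52, 58]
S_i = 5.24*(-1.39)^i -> [5.24, -7.28, 10.12, -14.07, 19.56]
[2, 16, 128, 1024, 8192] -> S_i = 2*8^i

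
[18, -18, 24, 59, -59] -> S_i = Random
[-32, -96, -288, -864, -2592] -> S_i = -32*3^i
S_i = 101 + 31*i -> [101, 132, 163, 194, 225]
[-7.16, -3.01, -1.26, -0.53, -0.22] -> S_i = -7.16*0.42^i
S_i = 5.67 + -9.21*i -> [5.67, -3.54, -12.75, -21.96, -31.17]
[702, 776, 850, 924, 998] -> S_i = 702 + 74*i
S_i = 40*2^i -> [40, 80, 160, 320, 640]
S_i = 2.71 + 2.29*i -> [2.71, 5.0, 7.29, 9.58, 11.87]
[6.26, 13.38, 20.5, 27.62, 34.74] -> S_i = 6.26 + 7.12*i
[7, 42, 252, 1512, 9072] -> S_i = 7*6^i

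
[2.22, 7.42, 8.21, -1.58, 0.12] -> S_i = Random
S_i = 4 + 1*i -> [4, 5, 6, 7, 8]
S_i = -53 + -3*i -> [-53, -56, -59, -62, -65]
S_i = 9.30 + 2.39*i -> [9.3, 11.69, 14.08, 16.47, 18.86]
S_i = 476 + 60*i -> [476, 536, 596, 656, 716]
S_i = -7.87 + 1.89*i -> [-7.87, -5.98, -4.09, -2.2, -0.31]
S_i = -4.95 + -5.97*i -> [-4.95, -10.92, -16.89, -22.86, -28.83]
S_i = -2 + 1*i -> [-2, -1, 0, 1, 2]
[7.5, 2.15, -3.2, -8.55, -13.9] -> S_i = 7.50 + -5.35*i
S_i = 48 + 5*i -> [48, 53, 58, 63, 68]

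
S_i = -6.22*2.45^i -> [-6.22, -15.24, -37.34, -91.47, -224.11]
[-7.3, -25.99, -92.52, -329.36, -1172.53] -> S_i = -7.30*3.56^i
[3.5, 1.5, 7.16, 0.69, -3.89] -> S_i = Random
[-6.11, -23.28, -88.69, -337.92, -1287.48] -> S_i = -6.11*3.81^i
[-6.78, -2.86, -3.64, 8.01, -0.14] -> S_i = Random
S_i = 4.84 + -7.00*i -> [4.84, -2.16, -9.16, -16.16, -23.16]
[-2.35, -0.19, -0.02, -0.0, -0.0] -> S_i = -2.35*0.08^i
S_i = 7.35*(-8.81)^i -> [7.35, -64.75, 570.48, -5025.91, 44278.3]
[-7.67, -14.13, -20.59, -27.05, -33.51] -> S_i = -7.67 + -6.46*i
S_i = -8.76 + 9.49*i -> [-8.76, 0.73, 10.22, 19.71, 29.2]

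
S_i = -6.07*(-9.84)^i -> [-6.07, 59.73, -587.73, 5783.28, -56907.44]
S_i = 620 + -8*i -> [620, 612, 604, 596, 588]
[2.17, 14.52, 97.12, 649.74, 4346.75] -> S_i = 2.17*6.69^i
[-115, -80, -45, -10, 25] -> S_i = -115 + 35*i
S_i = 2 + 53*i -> [2, 55, 108, 161, 214]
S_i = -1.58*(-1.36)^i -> [-1.58, 2.15, -2.92, 3.97, -5.41]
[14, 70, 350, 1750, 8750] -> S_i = 14*5^i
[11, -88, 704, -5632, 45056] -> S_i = 11*-8^i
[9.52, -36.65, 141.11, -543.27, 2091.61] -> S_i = 9.52*(-3.85)^i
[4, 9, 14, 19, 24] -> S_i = 4 + 5*i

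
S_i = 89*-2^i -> [89, -178, 356, -712, 1424]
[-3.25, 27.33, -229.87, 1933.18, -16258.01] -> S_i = -3.25*(-8.41)^i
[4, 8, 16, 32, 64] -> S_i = 4*2^i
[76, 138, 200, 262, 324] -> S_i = 76 + 62*i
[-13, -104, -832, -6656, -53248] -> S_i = -13*8^i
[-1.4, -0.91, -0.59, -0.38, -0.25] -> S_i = -1.40*0.65^i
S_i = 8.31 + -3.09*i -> [8.31, 5.22, 2.13, -0.96, -4.05]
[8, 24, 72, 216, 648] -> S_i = 8*3^i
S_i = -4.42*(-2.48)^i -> [-4.42, 10.96, -27.18, 67.42, -167.2]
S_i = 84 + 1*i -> [84, 85, 86, 87, 88]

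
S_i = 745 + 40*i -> [745, 785, 825, 865, 905]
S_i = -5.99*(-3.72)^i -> [-5.99, 22.28, -82.89, 308.36, -1147.09]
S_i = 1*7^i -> [1, 7, 49, 343, 2401]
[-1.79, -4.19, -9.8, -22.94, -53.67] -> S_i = -1.79*2.34^i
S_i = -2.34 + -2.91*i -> [-2.34, -5.25, -8.16, -11.07, -13.98]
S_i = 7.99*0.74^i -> [7.99, 5.91, 4.38, 3.24, 2.4]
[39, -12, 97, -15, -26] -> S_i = Random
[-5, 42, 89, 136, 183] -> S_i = -5 + 47*i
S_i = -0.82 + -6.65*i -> [-0.82, -7.47, -14.12, -20.77, -27.42]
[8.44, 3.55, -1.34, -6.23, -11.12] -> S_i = 8.44 + -4.89*i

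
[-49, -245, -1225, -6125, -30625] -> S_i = -49*5^i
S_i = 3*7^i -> [3, 21, 147, 1029, 7203]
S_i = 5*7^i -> [5, 35, 245, 1715, 12005]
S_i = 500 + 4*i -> [500, 504, 508, 512, 516]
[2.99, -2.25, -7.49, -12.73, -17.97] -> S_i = 2.99 + -5.24*i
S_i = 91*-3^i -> [91, -273, 819, -2457, 7371]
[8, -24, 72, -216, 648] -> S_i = 8*-3^i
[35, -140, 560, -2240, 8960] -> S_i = 35*-4^i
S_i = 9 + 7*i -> [9, 16, 23, 30, 37]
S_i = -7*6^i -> [-7, -42, -252, -1512, -9072]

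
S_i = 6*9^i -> [6, 54, 486, 4374, 39366]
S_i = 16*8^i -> [16, 128, 1024, 8192, 65536]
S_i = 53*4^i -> [53, 212, 848, 3392, 13568]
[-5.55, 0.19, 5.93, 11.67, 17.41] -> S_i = -5.55 + 5.74*i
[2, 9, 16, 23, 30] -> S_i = 2 + 7*i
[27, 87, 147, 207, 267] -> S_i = 27 + 60*i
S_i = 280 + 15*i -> [280, 295, 310, 325, 340]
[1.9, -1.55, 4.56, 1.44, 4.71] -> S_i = Random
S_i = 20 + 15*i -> [20, 35, 50, 65, 80]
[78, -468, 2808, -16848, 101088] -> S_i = 78*-6^i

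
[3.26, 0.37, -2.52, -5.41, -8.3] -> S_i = 3.26 + -2.89*i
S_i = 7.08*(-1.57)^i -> [7.08, -11.12, 17.45, -27.4, 43.02]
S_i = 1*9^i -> [1, 9, 81, 729, 6561]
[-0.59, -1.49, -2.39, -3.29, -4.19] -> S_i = -0.59 + -0.90*i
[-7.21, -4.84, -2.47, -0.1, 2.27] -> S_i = -7.21 + 2.37*i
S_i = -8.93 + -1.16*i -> [-8.93, -10.09, -11.25, -12.41, -13.57]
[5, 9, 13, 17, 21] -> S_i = 5 + 4*i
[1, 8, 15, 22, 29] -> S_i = 1 + 7*i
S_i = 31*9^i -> [31, 279, 2511, 22599, 203391]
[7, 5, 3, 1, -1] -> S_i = 7 + -2*i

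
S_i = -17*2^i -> [-17, -34, -68, -136, -272]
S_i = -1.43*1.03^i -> [-1.43, -1.47, -1.52, -1.56, -1.61]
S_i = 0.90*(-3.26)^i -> [0.9, -2.93, 9.56, -31.18, 101.65]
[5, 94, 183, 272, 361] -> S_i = 5 + 89*i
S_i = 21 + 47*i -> [21, 68, 115, 162, 209]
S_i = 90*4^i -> [90, 360, 1440, 5760, 23040]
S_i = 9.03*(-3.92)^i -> [9.03, -35.4, 138.76, -543.93, 2132.22]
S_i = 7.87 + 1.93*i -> [7.87, 9.8, 11.73, 13.66, 15.59]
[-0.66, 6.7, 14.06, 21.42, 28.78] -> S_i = -0.66 + 7.36*i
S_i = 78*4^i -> [78, 312, 1248, 4992, 19968]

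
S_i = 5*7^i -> [5, 35, 245, 1715, 12005]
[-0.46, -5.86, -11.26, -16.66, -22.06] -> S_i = -0.46 + -5.40*i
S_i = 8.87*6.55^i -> [8.87, 58.1, 380.55, 2492.57, 16326.34]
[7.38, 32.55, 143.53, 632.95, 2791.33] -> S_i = 7.38*4.41^i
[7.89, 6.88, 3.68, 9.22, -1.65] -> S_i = Random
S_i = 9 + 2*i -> [9, 11, 13, 15, 17]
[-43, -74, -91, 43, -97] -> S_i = Random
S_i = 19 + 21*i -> [19, 40, 61, 82, 103]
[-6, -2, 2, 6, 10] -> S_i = -6 + 4*i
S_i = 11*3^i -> [11, 33, 99, 297, 891]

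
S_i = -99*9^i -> [-99, -891, -8019, -72171, -649539]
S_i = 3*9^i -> [3, 27, 243, 2187, 19683]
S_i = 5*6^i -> [5, 30, 180, 1080, 6480]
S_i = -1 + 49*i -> [-1, 48, 97, 146, 195]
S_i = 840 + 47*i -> [840, 887, 934, 981, 1028]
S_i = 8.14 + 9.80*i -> [8.14, 17.94, 27.74, 37.54, 47.34]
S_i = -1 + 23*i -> [-1, 22, 45, 68, 91]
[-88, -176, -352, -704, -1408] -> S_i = -88*2^i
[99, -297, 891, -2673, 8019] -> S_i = 99*-3^i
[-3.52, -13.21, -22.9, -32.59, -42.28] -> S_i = -3.52 + -9.69*i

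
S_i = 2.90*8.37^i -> [2.9, 24.27, 203.17, 1700.49, 14233.11]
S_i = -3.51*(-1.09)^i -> [-3.51, 3.83, -4.17, 4.55, -4.95]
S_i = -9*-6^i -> [-9, 54, -324, 1944, -11664]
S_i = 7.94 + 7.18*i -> [7.94, 15.12, 22.3, 29.48, 36.66]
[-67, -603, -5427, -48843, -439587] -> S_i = -67*9^i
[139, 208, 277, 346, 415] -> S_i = 139 + 69*i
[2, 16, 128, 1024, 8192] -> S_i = 2*8^i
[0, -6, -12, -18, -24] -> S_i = 0 + -6*i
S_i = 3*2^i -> [3, 6, 12, 24, 48]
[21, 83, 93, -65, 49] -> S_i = Random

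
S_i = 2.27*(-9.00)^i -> [2.27, -20.43, 183.87, -1654.83, 14893.47]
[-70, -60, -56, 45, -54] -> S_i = Random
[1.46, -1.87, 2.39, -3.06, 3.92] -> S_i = 1.46*(-1.28)^i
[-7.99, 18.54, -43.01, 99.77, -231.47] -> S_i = -7.99*(-2.32)^i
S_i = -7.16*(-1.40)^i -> [-7.16, 10.02, -14.03, 19.65, -27.51]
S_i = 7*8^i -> [7, 56, 448, 3584, 28672]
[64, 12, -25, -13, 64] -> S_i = Random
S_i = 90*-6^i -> [90, -540, 3240, -19440, 116640]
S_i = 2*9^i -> [2, 18, 162, 1458, 13122]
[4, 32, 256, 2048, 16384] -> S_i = 4*8^i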